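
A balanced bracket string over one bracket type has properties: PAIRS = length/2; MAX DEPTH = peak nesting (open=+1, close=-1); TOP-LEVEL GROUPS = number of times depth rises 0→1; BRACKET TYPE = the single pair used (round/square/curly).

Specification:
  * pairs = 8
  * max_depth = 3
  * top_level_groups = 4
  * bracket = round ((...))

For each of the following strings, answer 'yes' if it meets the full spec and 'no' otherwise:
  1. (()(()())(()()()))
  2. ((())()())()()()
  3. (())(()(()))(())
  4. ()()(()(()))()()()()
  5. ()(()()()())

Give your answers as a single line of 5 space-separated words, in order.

String 1 '(()(()())(()()()))': depth seq [1 2 1 2 3 2 3 2 1 2 3 2 3 2 3 2 1 0]
  -> pairs=9 depth=3 groups=1 -> no
String 2 '((())()())()()()': depth seq [1 2 3 2 1 2 1 2 1 0 1 0 1 0 1 0]
  -> pairs=8 depth=3 groups=4 -> yes
String 3 '(())(()(()))(())': depth seq [1 2 1 0 1 2 1 2 3 2 1 0 1 2 1 0]
  -> pairs=8 depth=3 groups=3 -> no
String 4 '()()(()(()))()()()()': depth seq [1 0 1 0 1 2 1 2 3 2 1 0 1 0 1 0 1 0 1 0]
  -> pairs=10 depth=3 groups=7 -> no
String 5 '()(()()()())': depth seq [1 0 1 2 1 2 1 2 1 2 1 0]
  -> pairs=6 depth=2 groups=2 -> no

Answer: no yes no no no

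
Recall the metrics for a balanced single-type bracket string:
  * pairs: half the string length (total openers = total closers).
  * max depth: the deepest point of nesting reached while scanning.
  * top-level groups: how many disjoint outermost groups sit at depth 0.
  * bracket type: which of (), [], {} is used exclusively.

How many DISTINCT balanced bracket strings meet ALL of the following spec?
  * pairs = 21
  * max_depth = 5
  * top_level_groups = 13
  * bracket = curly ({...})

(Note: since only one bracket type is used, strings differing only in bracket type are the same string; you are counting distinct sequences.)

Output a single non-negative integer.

Answer: 152711

Derivation:
Spec: pairs=21 depth=5 groups=13
Count(depth <= 5) = 1890941
Count(depth <= 4) = 1738230
Count(depth == 5) = 1890941 - 1738230 = 152711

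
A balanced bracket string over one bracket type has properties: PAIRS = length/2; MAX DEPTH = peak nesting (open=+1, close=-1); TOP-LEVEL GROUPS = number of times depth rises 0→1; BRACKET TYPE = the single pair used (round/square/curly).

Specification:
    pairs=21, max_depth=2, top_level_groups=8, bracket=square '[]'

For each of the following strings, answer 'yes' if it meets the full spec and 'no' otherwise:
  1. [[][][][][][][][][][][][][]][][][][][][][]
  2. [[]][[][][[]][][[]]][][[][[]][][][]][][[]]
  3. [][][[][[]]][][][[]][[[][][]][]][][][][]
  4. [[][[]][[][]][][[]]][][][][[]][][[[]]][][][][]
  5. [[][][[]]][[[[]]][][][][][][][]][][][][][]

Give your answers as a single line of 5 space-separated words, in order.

String 1 '[[][][][][][][][][][][][][]][][][][][][][]': depth seq [1 2 1 2 1 2 1 2 1 2 1 2 1 2 1 2 1 2 1 2 1 2 1 2 1 2 1 0 1 0 1 0 1 0 1 0 1 0 1 0 1 0]
  -> pairs=21 depth=2 groups=8 -> yes
String 2 '[[]][[][][[]][][[]]][][[][[]][][][]][][[]]': depth seq [1 2 1 0 1 2 1 2 1 2 3 2 1 2 1 2 3 2 1 0 1 0 1 2 1 2 3 2 1 2 1 2 1 2 1 0 1 0 1 2 1 0]
  -> pairs=21 depth=3 groups=6 -> no
String 3 '[][][[][[]]][][][[]][[[][][]][]][][][][]': depth seq [1 0 1 0 1 2 1 2 3 2 1 0 1 0 1 0 1 2 1 0 1 2 3 2 3 2 3 2 1 2 1 0 1 0 1 0 1 0 1 0]
  -> pairs=20 depth=3 groups=11 -> no
String 4 '[[][[]][[][]][][[]]][][][][[]][][[[]]][][][][]': depth seq [1 2 1 2 3 2 1 2 3 2 3 2 1 2 1 2 3 2 1 0 1 0 1 0 1 0 1 2 1 0 1 0 1 2 3 2 1 0 1 0 1 0 1 0 1 0]
  -> pairs=23 depth=3 groups=11 -> no
String 5 '[[][][[]]][[[[]]][][][][][][][]][][][][][]': depth seq [1 2 1 2 1 2 3 2 1 0 1 2 3 4 3 2 1 2 1 2 1 2 1 2 1 2 1 2 1 2 1 0 1 0 1 0 1 0 1 0 1 0]
  -> pairs=21 depth=4 groups=7 -> no

Answer: yes no no no no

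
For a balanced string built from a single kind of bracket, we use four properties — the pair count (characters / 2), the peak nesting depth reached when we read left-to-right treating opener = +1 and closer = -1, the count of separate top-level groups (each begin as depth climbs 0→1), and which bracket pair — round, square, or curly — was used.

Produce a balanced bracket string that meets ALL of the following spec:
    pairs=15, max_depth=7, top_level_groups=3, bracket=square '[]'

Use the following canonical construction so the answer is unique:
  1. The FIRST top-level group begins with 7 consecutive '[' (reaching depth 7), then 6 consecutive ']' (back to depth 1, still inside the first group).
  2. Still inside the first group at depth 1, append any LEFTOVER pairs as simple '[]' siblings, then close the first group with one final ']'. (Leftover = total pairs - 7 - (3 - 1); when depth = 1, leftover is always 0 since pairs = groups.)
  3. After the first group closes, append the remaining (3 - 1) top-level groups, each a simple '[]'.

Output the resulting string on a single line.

Answer: [[[[[[[]]]]]][][][][][][]][][]

Derivation:
Spec: pairs=15 depth=7 groups=3
Leftover pairs = 15 - 7 - (3-1) = 6
First group: deep chain of depth 7 + 6 sibling pairs
Remaining 2 groups: simple '[]' each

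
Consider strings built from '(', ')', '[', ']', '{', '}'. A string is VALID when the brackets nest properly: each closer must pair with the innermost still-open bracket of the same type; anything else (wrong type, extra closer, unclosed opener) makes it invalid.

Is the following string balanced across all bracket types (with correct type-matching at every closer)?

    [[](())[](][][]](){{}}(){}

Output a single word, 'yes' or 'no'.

pos 0: push '['; stack = [
pos 1: push '['; stack = [[
pos 2: ']' matches '['; pop; stack = [
pos 3: push '('; stack = [(
pos 4: push '('; stack = [((
pos 5: ')' matches '('; pop; stack = [(
pos 6: ')' matches '('; pop; stack = [
pos 7: push '['; stack = [[
pos 8: ']' matches '['; pop; stack = [
pos 9: push '('; stack = [(
pos 10: saw closer ']' but top of stack is '(' (expected ')') → INVALID
Verdict: type mismatch at position 10: ']' closes '(' → no

Answer: no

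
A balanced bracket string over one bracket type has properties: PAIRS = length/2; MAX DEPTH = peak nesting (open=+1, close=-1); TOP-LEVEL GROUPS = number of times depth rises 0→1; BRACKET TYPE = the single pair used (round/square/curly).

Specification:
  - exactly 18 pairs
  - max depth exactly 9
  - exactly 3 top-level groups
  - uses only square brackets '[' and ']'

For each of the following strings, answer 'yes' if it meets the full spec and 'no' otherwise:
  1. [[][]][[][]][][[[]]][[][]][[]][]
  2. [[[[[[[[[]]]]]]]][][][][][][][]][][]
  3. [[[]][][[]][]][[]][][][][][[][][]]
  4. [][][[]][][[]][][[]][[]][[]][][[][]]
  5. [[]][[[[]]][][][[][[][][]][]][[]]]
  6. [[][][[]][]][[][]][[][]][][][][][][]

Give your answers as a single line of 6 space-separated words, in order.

String 1 '[[][]][[][]][][[[]]][[][]][[]][]': depth seq [1 2 1 2 1 0 1 2 1 2 1 0 1 0 1 2 3 2 1 0 1 2 1 2 1 0 1 2 1 0 1 0]
  -> pairs=16 depth=3 groups=7 -> no
String 2 '[[[[[[[[[]]]]]]]][][][][][][][]][][]': depth seq [1 2 3 4 5 6 7 8 9 8 7 6 5 4 3 2 1 2 1 2 1 2 1 2 1 2 1 2 1 2 1 0 1 0 1 0]
  -> pairs=18 depth=9 groups=3 -> yes
String 3 '[[[]][][[]][]][[]][][][][][[][][]]': depth seq [1 2 3 2 1 2 1 2 3 2 1 2 1 0 1 2 1 0 1 0 1 0 1 0 1 0 1 2 1 2 1 2 1 0]
  -> pairs=17 depth=3 groups=7 -> no
String 4 '[][][[]][][[]][][[]][[]][[]][][[][]]': depth seq [1 0 1 0 1 2 1 0 1 0 1 2 1 0 1 0 1 2 1 0 1 2 1 0 1 2 1 0 1 0 1 2 1 2 1 0]
  -> pairs=18 depth=2 groups=11 -> no
String 5 '[[]][[[[]]][][][[][[][][]][]][[]]]': depth seq [1 2 1 0 1 2 3 4 3 2 1 2 1 2 1 2 3 2 3 4 3 4 3 4 3 2 3 2 1 2 3 2 1 0]
  -> pairs=17 depth=4 groups=2 -> no
String 6 '[[][][[]][]][[][]][[][]][][][][][][]': depth seq [1 2 1 2 1 2 3 2 1 2 1 0 1 2 1 2 1 0 1 2 1 2 1 0 1 0 1 0 1 0 1 0 1 0 1 0]
  -> pairs=18 depth=3 groups=9 -> no

Answer: no yes no no no no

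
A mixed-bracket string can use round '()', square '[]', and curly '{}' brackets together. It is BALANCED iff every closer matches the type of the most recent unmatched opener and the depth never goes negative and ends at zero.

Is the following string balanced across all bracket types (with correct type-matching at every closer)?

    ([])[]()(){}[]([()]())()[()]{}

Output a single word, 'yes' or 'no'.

Answer: yes

Derivation:
pos 0: push '('; stack = (
pos 1: push '['; stack = ([
pos 2: ']' matches '['; pop; stack = (
pos 3: ')' matches '('; pop; stack = (empty)
pos 4: push '['; stack = [
pos 5: ']' matches '['; pop; stack = (empty)
pos 6: push '('; stack = (
pos 7: ')' matches '('; pop; stack = (empty)
pos 8: push '('; stack = (
pos 9: ')' matches '('; pop; stack = (empty)
pos 10: push '{'; stack = {
pos 11: '}' matches '{'; pop; stack = (empty)
pos 12: push '['; stack = [
pos 13: ']' matches '['; pop; stack = (empty)
pos 14: push '('; stack = (
pos 15: push '['; stack = ([
pos 16: push '('; stack = ([(
pos 17: ')' matches '('; pop; stack = ([
pos 18: ']' matches '['; pop; stack = (
pos 19: push '('; stack = ((
pos 20: ')' matches '('; pop; stack = (
pos 21: ')' matches '('; pop; stack = (empty)
pos 22: push '('; stack = (
pos 23: ')' matches '('; pop; stack = (empty)
pos 24: push '['; stack = [
pos 25: push '('; stack = [(
pos 26: ')' matches '('; pop; stack = [
pos 27: ']' matches '['; pop; stack = (empty)
pos 28: push '{'; stack = {
pos 29: '}' matches '{'; pop; stack = (empty)
end: stack empty → VALID
Verdict: properly nested → yes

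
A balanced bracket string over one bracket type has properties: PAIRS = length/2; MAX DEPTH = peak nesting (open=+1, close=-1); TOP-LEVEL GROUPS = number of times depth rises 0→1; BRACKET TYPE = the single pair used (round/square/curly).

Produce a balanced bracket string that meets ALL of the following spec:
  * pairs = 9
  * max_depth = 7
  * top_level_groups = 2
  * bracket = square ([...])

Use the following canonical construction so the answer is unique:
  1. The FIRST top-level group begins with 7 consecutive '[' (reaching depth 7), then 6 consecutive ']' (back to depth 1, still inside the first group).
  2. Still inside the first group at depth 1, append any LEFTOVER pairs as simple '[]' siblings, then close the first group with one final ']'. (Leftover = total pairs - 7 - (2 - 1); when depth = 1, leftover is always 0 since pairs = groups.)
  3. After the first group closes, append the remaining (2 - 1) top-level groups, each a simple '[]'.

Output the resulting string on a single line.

Answer: [[[[[[[]]]]]][]][]

Derivation:
Spec: pairs=9 depth=7 groups=2
Leftover pairs = 9 - 7 - (2-1) = 1
First group: deep chain of depth 7 + 1 sibling pairs
Remaining 1 groups: simple '[]' each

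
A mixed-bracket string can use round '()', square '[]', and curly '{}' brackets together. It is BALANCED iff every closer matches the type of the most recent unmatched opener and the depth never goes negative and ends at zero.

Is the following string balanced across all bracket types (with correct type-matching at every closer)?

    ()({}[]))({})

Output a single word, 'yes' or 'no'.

Answer: no

Derivation:
pos 0: push '('; stack = (
pos 1: ')' matches '('; pop; stack = (empty)
pos 2: push '('; stack = (
pos 3: push '{'; stack = ({
pos 4: '}' matches '{'; pop; stack = (
pos 5: push '['; stack = ([
pos 6: ']' matches '['; pop; stack = (
pos 7: ')' matches '('; pop; stack = (empty)
pos 8: saw closer ')' but stack is empty → INVALID
Verdict: unmatched closer ')' at position 8 → no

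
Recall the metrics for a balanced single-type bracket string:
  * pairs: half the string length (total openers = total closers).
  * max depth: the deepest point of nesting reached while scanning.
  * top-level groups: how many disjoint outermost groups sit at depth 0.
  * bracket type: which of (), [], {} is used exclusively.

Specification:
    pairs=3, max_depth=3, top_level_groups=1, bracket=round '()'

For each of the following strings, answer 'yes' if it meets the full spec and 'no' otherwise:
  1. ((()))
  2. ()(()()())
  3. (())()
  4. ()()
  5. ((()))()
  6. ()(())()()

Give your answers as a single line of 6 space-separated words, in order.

Answer: yes no no no no no

Derivation:
String 1 '((()))': depth seq [1 2 3 2 1 0]
  -> pairs=3 depth=3 groups=1 -> yes
String 2 '()(()()())': depth seq [1 0 1 2 1 2 1 2 1 0]
  -> pairs=5 depth=2 groups=2 -> no
String 3 '(())()': depth seq [1 2 1 0 1 0]
  -> pairs=3 depth=2 groups=2 -> no
String 4 '()()': depth seq [1 0 1 0]
  -> pairs=2 depth=1 groups=2 -> no
String 5 '((()))()': depth seq [1 2 3 2 1 0 1 0]
  -> pairs=4 depth=3 groups=2 -> no
String 6 '()(())()()': depth seq [1 0 1 2 1 0 1 0 1 0]
  -> pairs=5 depth=2 groups=4 -> no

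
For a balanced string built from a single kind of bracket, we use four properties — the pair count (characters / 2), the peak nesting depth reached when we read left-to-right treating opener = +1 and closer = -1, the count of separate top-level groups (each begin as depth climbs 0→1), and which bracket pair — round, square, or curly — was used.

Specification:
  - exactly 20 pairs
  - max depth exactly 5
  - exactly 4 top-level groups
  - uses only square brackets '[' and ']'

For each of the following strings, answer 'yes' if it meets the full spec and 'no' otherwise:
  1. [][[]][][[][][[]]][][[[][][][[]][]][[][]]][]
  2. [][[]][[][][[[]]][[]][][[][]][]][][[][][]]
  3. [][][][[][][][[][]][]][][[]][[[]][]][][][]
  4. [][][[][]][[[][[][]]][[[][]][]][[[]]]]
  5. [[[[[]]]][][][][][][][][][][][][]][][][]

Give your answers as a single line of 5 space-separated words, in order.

String 1 '[][[]][][[][][[]]][][[[][][][[]][]][[][]]][]': depth seq [1 0 1 2 1 0 1 0 1 2 1 2 1 2 3 2 1 0 1 0 1 2 3 2 3 2 3 2 3 4 3 2 3 2 1 2 3 2 3 2 1 0 1 0]
  -> pairs=22 depth=4 groups=7 -> no
String 2 '[][[]][[][][[[]]][[]][][[][]][]][][[][][]]': depth seq [1 0 1 2 1 0 1 2 1 2 1 2 3 4 3 2 1 2 3 2 1 2 1 2 3 2 3 2 1 2 1 0 1 0 1 2 1 2 1 2 1 0]
  -> pairs=21 depth=4 groups=5 -> no
String 3 '[][][][[][][][[][]][]][][[]][[[]][]][][][]': depth seq [1 0 1 0 1 0 1 2 1 2 1 2 1 2 3 2 3 2 1 2 1 0 1 0 1 2 1 0 1 2 3 2 1 2 1 0 1 0 1 0 1 0]
  -> pairs=21 depth=3 groups=10 -> no
String 4 '[][][[][]][[[][[][]]][[[][]][]][[[]]]]': depth seq [1 0 1 0 1 2 1 2 1 0 1 2 3 2 3 4 3 4 3 2 1 2 3 4 3 4 3 2 3 2 1 2 3 4 3 2 1 0]
  -> pairs=19 depth=4 groups=4 -> no
String 5 '[[[[[]]]][][][][][][][][][][][][]][][][]': depth seq [1 2 3 4 5 4 3 2 1 2 1 2 1 2 1 2 1 2 1 2 1 2 1 2 1 2 1 2 1 2 1 2 1 0 1 0 1 0 1 0]
  -> pairs=20 depth=5 groups=4 -> yes

Answer: no no no no yes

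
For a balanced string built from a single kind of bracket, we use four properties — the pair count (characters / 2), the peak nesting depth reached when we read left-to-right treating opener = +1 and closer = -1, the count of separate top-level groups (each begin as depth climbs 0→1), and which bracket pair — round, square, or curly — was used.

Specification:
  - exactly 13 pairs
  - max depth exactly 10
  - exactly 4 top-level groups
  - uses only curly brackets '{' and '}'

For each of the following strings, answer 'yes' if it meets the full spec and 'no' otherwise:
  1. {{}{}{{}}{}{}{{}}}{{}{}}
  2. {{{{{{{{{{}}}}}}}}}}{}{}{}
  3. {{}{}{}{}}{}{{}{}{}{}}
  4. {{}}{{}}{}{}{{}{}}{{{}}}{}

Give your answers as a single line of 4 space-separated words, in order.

Answer: no yes no no

Derivation:
String 1 '{{}{}{{}}{}{}{{}}}{{}{}}': depth seq [1 2 1 2 1 2 3 2 1 2 1 2 1 2 3 2 1 0 1 2 1 2 1 0]
  -> pairs=12 depth=3 groups=2 -> no
String 2 '{{{{{{{{{{}}}}}}}}}}{}{}{}': depth seq [1 2 3 4 5 6 7 8 9 10 9 8 7 6 5 4 3 2 1 0 1 0 1 0 1 0]
  -> pairs=13 depth=10 groups=4 -> yes
String 3 '{{}{}{}{}}{}{{}{}{}{}}': depth seq [1 2 1 2 1 2 1 2 1 0 1 0 1 2 1 2 1 2 1 2 1 0]
  -> pairs=11 depth=2 groups=3 -> no
String 4 '{{}}{{}}{}{}{{}{}}{{{}}}{}': depth seq [1 2 1 0 1 2 1 0 1 0 1 0 1 2 1 2 1 0 1 2 3 2 1 0 1 0]
  -> pairs=13 depth=3 groups=7 -> no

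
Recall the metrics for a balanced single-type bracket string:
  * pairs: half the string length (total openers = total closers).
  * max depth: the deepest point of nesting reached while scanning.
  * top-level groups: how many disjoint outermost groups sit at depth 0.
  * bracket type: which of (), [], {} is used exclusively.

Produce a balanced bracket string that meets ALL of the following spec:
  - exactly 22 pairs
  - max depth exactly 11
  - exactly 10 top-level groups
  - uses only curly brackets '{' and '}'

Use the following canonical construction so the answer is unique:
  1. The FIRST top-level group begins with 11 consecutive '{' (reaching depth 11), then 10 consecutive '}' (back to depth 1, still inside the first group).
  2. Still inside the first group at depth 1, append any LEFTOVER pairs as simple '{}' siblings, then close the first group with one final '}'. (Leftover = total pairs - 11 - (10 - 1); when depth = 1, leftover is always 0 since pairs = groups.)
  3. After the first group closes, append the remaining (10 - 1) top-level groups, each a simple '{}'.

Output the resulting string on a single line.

Spec: pairs=22 depth=11 groups=10
Leftover pairs = 22 - 11 - (10-1) = 2
First group: deep chain of depth 11 + 2 sibling pairs
Remaining 9 groups: simple '{}' each

Answer: {{{{{{{{{{{}}}}}}}}}}{}{}}{}{}{}{}{}{}{}{}{}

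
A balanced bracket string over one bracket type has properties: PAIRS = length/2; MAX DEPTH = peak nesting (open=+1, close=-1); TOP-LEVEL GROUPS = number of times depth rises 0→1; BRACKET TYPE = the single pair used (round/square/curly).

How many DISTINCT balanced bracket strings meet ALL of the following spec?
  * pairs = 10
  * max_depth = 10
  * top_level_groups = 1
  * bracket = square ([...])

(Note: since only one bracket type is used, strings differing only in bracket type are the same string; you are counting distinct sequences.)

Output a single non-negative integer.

Answer: 1

Derivation:
Spec: pairs=10 depth=10 groups=1
Count(depth <= 10) = 4862
Count(depth <= 9) = 4861
Count(depth == 10) = 4862 - 4861 = 1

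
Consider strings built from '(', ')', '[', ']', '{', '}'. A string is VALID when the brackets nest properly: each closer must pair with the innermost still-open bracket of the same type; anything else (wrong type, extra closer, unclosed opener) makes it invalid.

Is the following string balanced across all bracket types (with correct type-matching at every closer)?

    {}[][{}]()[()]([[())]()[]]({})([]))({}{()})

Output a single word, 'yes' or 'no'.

pos 0: push '{'; stack = {
pos 1: '}' matches '{'; pop; stack = (empty)
pos 2: push '['; stack = [
pos 3: ']' matches '['; pop; stack = (empty)
pos 4: push '['; stack = [
pos 5: push '{'; stack = [{
pos 6: '}' matches '{'; pop; stack = [
pos 7: ']' matches '['; pop; stack = (empty)
pos 8: push '('; stack = (
pos 9: ')' matches '('; pop; stack = (empty)
pos 10: push '['; stack = [
pos 11: push '('; stack = [(
pos 12: ')' matches '('; pop; stack = [
pos 13: ']' matches '['; pop; stack = (empty)
pos 14: push '('; stack = (
pos 15: push '['; stack = ([
pos 16: push '['; stack = ([[
pos 17: push '('; stack = ([[(
pos 18: ')' matches '('; pop; stack = ([[
pos 19: saw closer ')' but top of stack is '[' (expected ']') → INVALID
Verdict: type mismatch at position 19: ')' closes '[' → no

Answer: no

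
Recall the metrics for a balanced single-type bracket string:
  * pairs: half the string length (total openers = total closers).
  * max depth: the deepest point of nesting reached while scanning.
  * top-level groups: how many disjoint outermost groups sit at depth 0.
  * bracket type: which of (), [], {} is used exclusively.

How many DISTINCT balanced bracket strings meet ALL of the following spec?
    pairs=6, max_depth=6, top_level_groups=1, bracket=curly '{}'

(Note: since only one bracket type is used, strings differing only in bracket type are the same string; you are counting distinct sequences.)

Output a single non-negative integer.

Spec: pairs=6 depth=6 groups=1
Count(depth <= 6) = 42
Count(depth <= 5) = 41
Count(depth == 6) = 42 - 41 = 1

Answer: 1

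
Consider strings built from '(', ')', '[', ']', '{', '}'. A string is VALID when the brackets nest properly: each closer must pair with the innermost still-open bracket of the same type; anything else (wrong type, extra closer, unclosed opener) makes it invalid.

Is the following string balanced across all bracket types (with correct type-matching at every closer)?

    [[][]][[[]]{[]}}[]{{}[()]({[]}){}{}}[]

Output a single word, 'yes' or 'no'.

Answer: no

Derivation:
pos 0: push '['; stack = [
pos 1: push '['; stack = [[
pos 2: ']' matches '['; pop; stack = [
pos 3: push '['; stack = [[
pos 4: ']' matches '['; pop; stack = [
pos 5: ']' matches '['; pop; stack = (empty)
pos 6: push '['; stack = [
pos 7: push '['; stack = [[
pos 8: push '['; stack = [[[
pos 9: ']' matches '['; pop; stack = [[
pos 10: ']' matches '['; pop; stack = [
pos 11: push '{'; stack = [{
pos 12: push '['; stack = [{[
pos 13: ']' matches '['; pop; stack = [{
pos 14: '}' matches '{'; pop; stack = [
pos 15: saw closer '}' but top of stack is '[' (expected ']') → INVALID
Verdict: type mismatch at position 15: '}' closes '[' → no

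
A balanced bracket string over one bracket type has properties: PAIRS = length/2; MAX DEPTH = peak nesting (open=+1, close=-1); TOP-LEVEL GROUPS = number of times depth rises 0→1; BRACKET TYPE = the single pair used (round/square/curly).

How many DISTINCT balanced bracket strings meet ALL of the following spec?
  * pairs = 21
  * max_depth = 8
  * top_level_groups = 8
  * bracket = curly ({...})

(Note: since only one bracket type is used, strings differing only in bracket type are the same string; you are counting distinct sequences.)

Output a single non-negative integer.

Spec: pairs=21 depth=8 groups=8
Count(depth <= 8) = 217061504
Count(depth <= 7) = 212958592
Count(depth == 8) = 217061504 - 212958592 = 4102912

Answer: 4102912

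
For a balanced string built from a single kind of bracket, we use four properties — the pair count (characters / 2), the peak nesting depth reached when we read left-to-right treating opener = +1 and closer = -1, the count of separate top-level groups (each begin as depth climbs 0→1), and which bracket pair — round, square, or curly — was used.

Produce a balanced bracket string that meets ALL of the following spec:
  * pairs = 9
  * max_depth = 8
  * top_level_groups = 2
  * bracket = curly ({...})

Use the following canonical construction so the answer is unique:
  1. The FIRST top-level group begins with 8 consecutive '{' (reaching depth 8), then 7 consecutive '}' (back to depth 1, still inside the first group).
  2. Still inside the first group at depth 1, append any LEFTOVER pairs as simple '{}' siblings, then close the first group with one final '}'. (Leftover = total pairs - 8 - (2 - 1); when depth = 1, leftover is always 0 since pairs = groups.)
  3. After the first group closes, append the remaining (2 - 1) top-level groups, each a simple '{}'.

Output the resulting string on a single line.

Spec: pairs=9 depth=8 groups=2
Leftover pairs = 9 - 8 - (2-1) = 0
First group: deep chain of depth 8 + 0 sibling pairs
Remaining 1 groups: simple '{}' each

Answer: {{{{{{{{}}}}}}}}{}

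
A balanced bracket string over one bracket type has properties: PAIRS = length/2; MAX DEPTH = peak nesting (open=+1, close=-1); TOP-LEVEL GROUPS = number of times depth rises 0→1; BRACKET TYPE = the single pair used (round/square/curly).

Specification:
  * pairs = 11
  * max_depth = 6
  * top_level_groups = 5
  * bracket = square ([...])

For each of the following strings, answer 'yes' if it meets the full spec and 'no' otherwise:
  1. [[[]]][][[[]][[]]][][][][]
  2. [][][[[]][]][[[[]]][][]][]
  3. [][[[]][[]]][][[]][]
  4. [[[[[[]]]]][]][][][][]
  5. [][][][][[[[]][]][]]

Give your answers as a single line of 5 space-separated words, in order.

String 1 '[[[]]][][[[]][[]]][][][][]': depth seq [1 2 3 2 1 0 1 0 1 2 3 2 1 2 3 2 1 0 1 0 1 0 1 0 1 0]
  -> pairs=13 depth=3 groups=7 -> no
String 2 '[][][[[]][]][[[[]]][][]][]': depth seq [1 0 1 0 1 2 3 2 1 2 1 0 1 2 3 4 3 2 1 2 1 2 1 0 1 0]
  -> pairs=13 depth=4 groups=5 -> no
String 3 '[][[[]][[]]][][[]][]': depth seq [1 0 1 2 3 2 1 2 3 2 1 0 1 0 1 2 1 0 1 0]
  -> pairs=10 depth=3 groups=5 -> no
String 4 '[[[[[[]]]]][]][][][][]': depth seq [1 2 3 4 5 6 5 4 3 2 1 2 1 0 1 0 1 0 1 0 1 0]
  -> pairs=11 depth=6 groups=5 -> yes
String 5 '[][][][][[[[]][]][]]': depth seq [1 0 1 0 1 0 1 0 1 2 3 4 3 2 3 2 1 2 1 0]
  -> pairs=10 depth=4 groups=5 -> no

Answer: no no no yes no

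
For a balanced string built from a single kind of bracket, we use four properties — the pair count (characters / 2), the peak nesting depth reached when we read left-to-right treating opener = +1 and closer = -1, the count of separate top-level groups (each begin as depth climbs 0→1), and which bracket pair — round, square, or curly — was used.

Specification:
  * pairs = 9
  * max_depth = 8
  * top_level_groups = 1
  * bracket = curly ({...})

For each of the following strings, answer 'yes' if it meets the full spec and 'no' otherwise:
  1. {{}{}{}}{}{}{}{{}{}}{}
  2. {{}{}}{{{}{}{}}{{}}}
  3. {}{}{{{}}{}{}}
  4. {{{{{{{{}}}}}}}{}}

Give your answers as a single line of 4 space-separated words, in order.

Answer: no no no yes

Derivation:
String 1 '{{}{}{}}{}{}{}{{}{}}{}': depth seq [1 2 1 2 1 2 1 0 1 0 1 0 1 0 1 2 1 2 1 0 1 0]
  -> pairs=11 depth=2 groups=6 -> no
String 2 '{{}{}}{{{}{}{}}{{}}}': depth seq [1 2 1 2 1 0 1 2 3 2 3 2 3 2 1 2 3 2 1 0]
  -> pairs=10 depth=3 groups=2 -> no
String 3 '{}{}{{{}}{}{}}': depth seq [1 0 1 0 1 2 3 2 1 2 1 2 1 0]
  -> pairs=7 depth=3 groups=3 -> no
String 4 '{{{{{{{{}}}}}}}{}}': depth seq [1 2 3 4 5 6 7 8 7 6 5 4 3 2 1 2 1 0]
  -> pairs=9 depth=8 groups=1 -> yes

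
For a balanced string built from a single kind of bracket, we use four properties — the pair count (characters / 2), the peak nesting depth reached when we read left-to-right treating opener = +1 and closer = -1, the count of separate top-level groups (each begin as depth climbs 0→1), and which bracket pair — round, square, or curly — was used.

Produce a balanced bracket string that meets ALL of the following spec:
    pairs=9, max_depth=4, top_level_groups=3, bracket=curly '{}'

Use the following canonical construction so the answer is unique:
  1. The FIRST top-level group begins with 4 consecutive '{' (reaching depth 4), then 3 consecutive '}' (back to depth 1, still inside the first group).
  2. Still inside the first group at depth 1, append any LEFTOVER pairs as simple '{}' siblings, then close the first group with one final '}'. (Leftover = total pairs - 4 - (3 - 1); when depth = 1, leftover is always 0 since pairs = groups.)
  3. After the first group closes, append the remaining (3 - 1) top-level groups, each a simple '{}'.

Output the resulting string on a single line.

Answer: {{{{}}}{}{}{}}{}{}

Derivation:
Spec: pairs=9 depth=4 groups=3
Leftover pairs = 9 - 4 - (3-1) = 3
First group: deep chain of depth 4 + 3 sibling pairs
Remaining 2 groups: simple '{}' each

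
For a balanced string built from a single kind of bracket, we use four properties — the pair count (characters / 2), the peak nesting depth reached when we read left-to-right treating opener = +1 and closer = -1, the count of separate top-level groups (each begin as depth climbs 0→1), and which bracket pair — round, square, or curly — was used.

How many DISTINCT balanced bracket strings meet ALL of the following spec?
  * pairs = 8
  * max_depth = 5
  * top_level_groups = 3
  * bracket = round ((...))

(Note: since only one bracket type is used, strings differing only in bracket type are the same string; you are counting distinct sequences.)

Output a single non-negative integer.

Spec: pairs=8 depth=5 groups=3
Count(depth <= 5) = 294
Count(depth <= 4) = 267
Count(depth == 5) = 294 - 267 = 27

Answer: 27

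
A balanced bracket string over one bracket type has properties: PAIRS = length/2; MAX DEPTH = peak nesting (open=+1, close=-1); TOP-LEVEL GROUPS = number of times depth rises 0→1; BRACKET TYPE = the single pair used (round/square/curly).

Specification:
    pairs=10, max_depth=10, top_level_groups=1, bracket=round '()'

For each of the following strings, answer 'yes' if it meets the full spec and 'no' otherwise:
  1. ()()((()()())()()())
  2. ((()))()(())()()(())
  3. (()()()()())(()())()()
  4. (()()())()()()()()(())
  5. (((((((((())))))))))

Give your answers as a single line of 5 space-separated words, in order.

String 1 '()()((()()())()()())': depth seq [1 0 1 0 1 2 3 2 3 2 3 2 1 2 1 2 1 2 1 0]
  -> pairs=10 depth=3 groups=3 -> no
String 2 '((()))()(())()()(())': depth seq [1 2 3 2 1 0 1 0 1 2 1 0 1 0 1 0 1 2 1 0]
  -> pairs=10 depth=3 groups=6 -> no
String 3 '(()()()()())(()())()()': depth seq [1 2 1 2 1 2 1 2 1 2 1 0 1 2 1 2 1 0 1 0 1 0]
  -> pairs=11 depth=2 groups=4 -> no
String 4 '(()()())()()()()()(())': depth seq [1 2 1 2 1 2 1 0 1 0 1 0 1 0 1 0 1 0 1 2 1 0]
  -> pairs=11 depth=2 groups=7 -> no
String 5 '(((((((((())))))))))': depth seq [1 2 3 4 5 6 7 8 9 10 9 8 7 6 5 4 3 2 1 0]
  -> pairs=10 depth=10 groups=1 -> yes

Answer: no no no no yes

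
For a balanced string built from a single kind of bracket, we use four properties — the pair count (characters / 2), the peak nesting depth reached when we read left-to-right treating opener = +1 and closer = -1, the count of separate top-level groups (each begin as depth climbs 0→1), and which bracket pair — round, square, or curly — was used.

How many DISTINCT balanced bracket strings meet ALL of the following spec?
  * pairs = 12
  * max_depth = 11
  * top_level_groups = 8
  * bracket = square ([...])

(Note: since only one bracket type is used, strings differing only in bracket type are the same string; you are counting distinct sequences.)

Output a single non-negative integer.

Answer: 0

Derivation:
Spec: pairs=12 depth=11 groups=8
Count(depth <= 11) = 910
Count(depth <= 10) = 910
Count(depth == 11) = 910 - 910 = 0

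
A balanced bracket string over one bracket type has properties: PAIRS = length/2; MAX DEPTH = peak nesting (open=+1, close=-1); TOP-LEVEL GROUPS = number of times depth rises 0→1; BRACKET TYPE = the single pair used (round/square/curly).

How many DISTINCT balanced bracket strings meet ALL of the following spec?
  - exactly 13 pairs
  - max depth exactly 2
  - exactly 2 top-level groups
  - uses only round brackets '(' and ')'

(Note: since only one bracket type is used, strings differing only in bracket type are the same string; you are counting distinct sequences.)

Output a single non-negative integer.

Answer: 12

Derivation:
Spec: pairs=13 depth=2 groups=2
Count(depth <= 2) = 12
Count(depth <= 1) = 0
Count(depth == 2) = 12 - 0 = 12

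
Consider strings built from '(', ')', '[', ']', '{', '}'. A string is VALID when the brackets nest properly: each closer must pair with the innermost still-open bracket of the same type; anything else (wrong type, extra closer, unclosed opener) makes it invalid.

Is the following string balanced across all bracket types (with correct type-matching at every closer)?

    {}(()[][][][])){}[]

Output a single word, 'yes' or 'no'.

Answer: no

Derivation:
pos 0: push '{'; stack = {
pos 1: '}' matches '{'; pop; stack = (empty)
pos 2: push '('; stack = (
pos 3: push '('; stack = ((
pos 4: ')' matches '('; pop; stack = (
pos 5: push '['; stack = ([
pos 6: ']' matches '['; pop; stack = (
pos 7: push '['; stack = ([
pos 8: ']' matches '['; pop; stack = (
pos 9: push '['; stack = ([
pos 10: ']' matches '['; pop; stack = (
pos 11: push '['; stack = ([
pos 12: ']' matches '['; pop; stack = (
pos 13: ')' matches '('; pop; stack = (empty)
pos 14: saw closer ')' but stack is empty → INVALID
Verdict: unmatched closer ')' at position 14 → no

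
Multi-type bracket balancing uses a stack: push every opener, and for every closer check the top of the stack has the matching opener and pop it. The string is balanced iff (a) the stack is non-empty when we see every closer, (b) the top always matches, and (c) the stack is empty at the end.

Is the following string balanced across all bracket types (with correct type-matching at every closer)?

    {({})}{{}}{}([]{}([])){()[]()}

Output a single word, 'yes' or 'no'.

pos 0: push '{'; stack = {
pos 1: push '('; stack = {(
pos 2: push '{'; stack = {({
pos 3: '}' matches '{'; pop; stack = {(
pos 4: ')' matches '('; pop; stack = {
pos 5: '}' matches '{'; pop; stack = (empty)
pos 6: push '{'; stack = {
pos 7: push '{'; stack = {{
pos 8: '}' matches '{'; pop; stack = {
pos 9: '}' matches '{'; pop; stack = (empty)
pos 10: push '{'; stack = {
pos 11: '}' matches '{'; pop; stack = (empty)
pos 12: push '('; stack = (
pos 13: push '['; stack = ([
pos 14: ']' matches '['; pop; stack = (
pos 15: push '{'; stack = ({
pos 16: '}' matches '{'; pop; stack = (
pos 17: push '('; stack = ((
pos 18: push '['; stack = (([
pos 19: ']' matches '['; pop; stack = ((
pos 20: ')' matches '('; pop; stack = (
pos 21: ')' matches '('; pop; stack = (empty)
pos 22: push '{'; stack = {
pos 23: push '('; stack = {(
pos 24: ')' matches '('; pop; stack = {
pos 25: push '['; stack = {[
pos 26: ']' matches '['; pop; stack = {
pos 27: push '('; stack = {(
pos 28: ')' matches '('; pop; stack = {
pos 29: '}' matches '{'; pop; stack = (empty)
end: stack empty → VALID
Verdict: properly nested → yes

Answer: yes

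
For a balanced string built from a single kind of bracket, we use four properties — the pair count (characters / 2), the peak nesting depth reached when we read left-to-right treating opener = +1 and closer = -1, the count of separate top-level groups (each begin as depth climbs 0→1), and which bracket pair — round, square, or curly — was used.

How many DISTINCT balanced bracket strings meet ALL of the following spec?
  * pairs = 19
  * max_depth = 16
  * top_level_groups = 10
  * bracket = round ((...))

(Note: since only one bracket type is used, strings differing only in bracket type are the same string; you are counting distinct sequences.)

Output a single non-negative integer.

Answer: 0

Derivation:
Spec: pairs=19 depth=16 groups=10
Count(depth <= 16) = 2466750
Count(depth <= 15) = 2466750
Count(depth == 16) = 2466750 - 2466750 = 0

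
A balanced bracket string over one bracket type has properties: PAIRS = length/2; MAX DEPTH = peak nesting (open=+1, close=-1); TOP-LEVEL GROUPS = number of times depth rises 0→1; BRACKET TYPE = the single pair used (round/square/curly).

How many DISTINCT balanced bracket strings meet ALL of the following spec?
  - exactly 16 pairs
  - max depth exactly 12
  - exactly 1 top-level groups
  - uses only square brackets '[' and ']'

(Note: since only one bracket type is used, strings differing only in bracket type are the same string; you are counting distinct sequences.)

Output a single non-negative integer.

Answer: 16500

Derivation:
Spec: pairs=16 depth=12 groups=1
Count(depth <= 12) = 9691625
Count(depth <= 11) = 9675125
Count(depth == 12) = 9691625 - 9675125 = 16500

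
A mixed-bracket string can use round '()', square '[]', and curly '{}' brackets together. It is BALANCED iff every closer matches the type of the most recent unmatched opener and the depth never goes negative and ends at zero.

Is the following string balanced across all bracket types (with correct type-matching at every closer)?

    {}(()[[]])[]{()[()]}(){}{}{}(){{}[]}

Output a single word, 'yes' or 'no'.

Answer: yes

Derivation:
pos 0: push '{'; stack = {
pos 1: '}' matches '{'; pop; stack = (empty)
pos 2: push '('; stack = (
pos 3: push '('; stack = ((
pos 4: ')' matches '('; pop; stack = (
pos 5: push '['; stack = ([
pos 6: push '['; stack = ([[
pos 7: ']' matches '['; pop; stack = ([
pos 8: ']' matches '['; pop; stack = (
pos 9: ')' matches '('; pop; stack = (empty)
pos 10: push '['; stack = [
pos 11: ']' matches '['; pop; stack = (empty)
pos 12: push '{'; stack = {
pos 13: push '('; stack = {(
pos 14: ')' matches '('; pop; stack = {
pos 15: push '['; stack = {[
pos 16: push '('; stack = {[(
pos 17: ')' matches '('; pop; stack = {[
pos 18: ']' matches '['; pop; stack = {
pos 19: '}' matches '{'; pop; stack = (empty)
pos 20: push '('; stack = (
pos 21: ')' matches '('; pop; stack = (empty)
pos 22: push '{'; stack = {
pos 23: '}' matches '{'; pop; stack = (empty)
pos 24: push '{'; stack = {
pos 25: '}' matches '{'; pop; stack = (empty)
pos 26: push '{'; stack = {
pos 27: '}' matches '{'; pop; stack = (empty)
pos 28: push '('; stack = (
pos 29: ')' matches '('; pop; stack = (empty)
pos 30: push '{'; stack = {
pos 31: push '{'; stack = {{
pos 32: '}' matches '{'; pop; stack = {
pos 33: push '['; stack = {[
pos 34: ']' matches '['; pop; stack = {
pos 35: '}' matches '{'; pop; stack = (empty)
end: stack empty → VALID
Verdict: properly nested → yes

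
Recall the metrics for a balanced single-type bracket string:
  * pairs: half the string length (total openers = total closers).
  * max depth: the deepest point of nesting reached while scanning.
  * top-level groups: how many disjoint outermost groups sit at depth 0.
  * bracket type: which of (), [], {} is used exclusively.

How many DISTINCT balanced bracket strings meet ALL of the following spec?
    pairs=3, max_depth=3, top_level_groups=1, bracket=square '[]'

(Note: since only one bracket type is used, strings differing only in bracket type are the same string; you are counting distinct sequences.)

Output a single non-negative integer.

Spec: pairs=3 depth=3 groups=1
Count(depth <= 3) = 2
Count(depth <= 2) = 1
Count(depth == 3) = 2 - 1 = 1

Answer: 1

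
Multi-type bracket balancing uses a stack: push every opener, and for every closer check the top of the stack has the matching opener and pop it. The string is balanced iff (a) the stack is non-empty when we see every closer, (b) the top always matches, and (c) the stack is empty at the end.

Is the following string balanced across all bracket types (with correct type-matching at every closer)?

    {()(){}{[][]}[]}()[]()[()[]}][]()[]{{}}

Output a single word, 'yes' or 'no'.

pos 0: push '{'; stack = {
pos 1: push '('; stack = {(
pos 2: ')' matches '('; pop; stack = {
pos 3: push '('; stack = {(
pos 4: ')' matches '('; pop; stack = {
pos 5: push '{'; stack = {{
pos 6: '}' matches '{'; pop; stack = {
pos 7: push '{'; stack = {{
pos 8: push '['; stack = {{[
pos 9: ']' matches '['; pop; stack = {{
pos 10: push '['; stack = {{[
pos 11: ']' matches '['; pop; stack = {{
pos 12: '}' matches '{'; pop; stack = {
pos 13: push '['; stack = {[
pos 14: ']' matches '['; pop; stack = {
pos 15: '}' matches '{'; pop; stack = (empty)
pos 16: push '('; stack = (
pos 17: ')' matches '('; pop; stack = (empty)
pos 18: push '['; stack = [
pos 19: ']' matches '['; pop; stack = (empty)
pos 20: push '('; stack = (
pos 21: ')' matches '('; pop; stack = (empty)
pos 22: push '['; stack = [
pos 23: push '('; stack = [(
pos 24: ')' matches '('; pop; stack = [
pos 25: push '['; stack = [[
pos 26: ']' matches '['; pop; stack = [
pos 27: saw closer '}' but top of stack is '[' (expected ']') → INVALID
Verdict: type mismatch at position 27: '}' closes '[' → no

Answer: no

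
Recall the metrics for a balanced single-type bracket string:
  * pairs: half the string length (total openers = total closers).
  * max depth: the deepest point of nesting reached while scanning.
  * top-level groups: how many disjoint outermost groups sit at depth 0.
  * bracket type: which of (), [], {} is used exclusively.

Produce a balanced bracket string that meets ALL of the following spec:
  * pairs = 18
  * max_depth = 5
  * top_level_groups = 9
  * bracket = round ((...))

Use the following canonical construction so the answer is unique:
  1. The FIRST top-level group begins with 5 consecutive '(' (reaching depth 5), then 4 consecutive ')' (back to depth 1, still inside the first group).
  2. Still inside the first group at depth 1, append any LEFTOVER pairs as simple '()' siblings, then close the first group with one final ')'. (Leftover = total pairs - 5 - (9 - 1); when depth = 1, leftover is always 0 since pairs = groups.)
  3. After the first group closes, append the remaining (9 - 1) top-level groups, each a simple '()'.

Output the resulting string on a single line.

Spec: pairs=18 depth=5 groups=9
Leftover pairs = 18 - 5 - (9-1) = 5
First group: deep chain of depth 5 + 5 sibling pairs
Remaining 8 groups: simple '()' each

Answer: ((((())))()()()()())()()()()()()()()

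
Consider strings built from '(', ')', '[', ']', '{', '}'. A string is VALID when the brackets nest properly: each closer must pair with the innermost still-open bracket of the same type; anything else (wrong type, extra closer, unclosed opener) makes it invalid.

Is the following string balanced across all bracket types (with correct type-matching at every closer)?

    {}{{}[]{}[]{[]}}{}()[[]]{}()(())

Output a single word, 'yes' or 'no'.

pos 0: push '{'; stack = {
pos 1: '}' matches '{'; pop; stack = (empty)
pos 2: push '{'; stack = {
pos 3: push '{'; stack = {{
pos 4: '}' matches '{'; pop; stack = {
pos 5: push '['; stack = {[
pos 6: ']' matches '['; pop; stack = {
pos 7: push '{'; stack = {{
pos 8: '}' matches '{'; pop; stack = {
pos 9: push '['; stack = {[
pos 10: ']' matches '['; pop; stack = {
pos 11: push '{'; stack = {{
pos 12: push '['; stack = {{[
pos 13: ']' matches '['; pop; stack = {{
pos 14: '}' matches '{'; pop; stack = {
pos 15: '}' matches '{'; pop; stack = (empty)
pos 16: push '{'; stack = {
pos 17: '}' matches '{'; pop; stack = (empty)
pos 18: push '('; stack = (
pos 19: ')' matches '('; pop; stack = (empty)
pos 20: push '['; stack = [
pos 21: push '['; stack = [[
pos 22: ']' matches '['; pop; stack = [
pos 23: ']' matches '['; pop; stack = (empty)
pos 24: push '{'; stack = {
pos 25: '}' matches '{'; pop; stack = (empty)
pos 26: push '('; stack = (
pos 27: ')' matches '('; pop; stack = (empty)
pos 28: push '('; stack = (
pos 29: push '('; stack = ((
pos 30: ')' matches '('; pop; stack = (
pos 31: ')' matches '('; pop; stack = (empty)
end: stack empty → VALID
Verdict: properly nested → yes

Answer: yes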